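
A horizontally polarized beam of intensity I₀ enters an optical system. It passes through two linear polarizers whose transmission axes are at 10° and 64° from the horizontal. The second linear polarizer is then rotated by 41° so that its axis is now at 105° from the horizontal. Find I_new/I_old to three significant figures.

I_new/I_old ≈ 0.0220

Before rotation:
By Malus's law, I₁ = I₀ cos²(10° − 0°) = I₀ cos²(10°) = 0.9698 I₀.
I₂ = I₁ cos²(64° − 10°) = 0.9698 I₀ · cos²(54°) = 0.3351 I₀.
After rotation:
I₁ = I₀ cos²(10° − 0°) = I₀ cos²(10°) = 0.9698 I₀.
Angle between axes 1 and 2: 85°. I₂ = 0.9698 I₀ · cos²(85°) = 0.007367 I₀.
Ratio = 0.007367 / 0.3351 = 0.02199.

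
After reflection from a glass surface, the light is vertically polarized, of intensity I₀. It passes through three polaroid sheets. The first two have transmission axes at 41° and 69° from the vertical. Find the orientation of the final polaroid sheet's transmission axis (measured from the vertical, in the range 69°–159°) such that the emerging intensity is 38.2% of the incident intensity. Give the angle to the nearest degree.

θ ≈ 91°

By Malus's law, I₁ = I₀ cos²(41° − 0°) = I₀ cos²(41°) = 0.5696 I₀.
I₂ = I₁ cos²(69° − 41°) = 0.5696 I₀ · cos²(28°) = 0.444 I₀.
Need I₃/I₀ = 0.382, so cos²(θ − 69°) = 0.382 / 0.444 = 0.8603.
θ − 69° = arccos(√0.8603) = 22.0°, giving θ ≈ 69 + 22.0 = 91.0°.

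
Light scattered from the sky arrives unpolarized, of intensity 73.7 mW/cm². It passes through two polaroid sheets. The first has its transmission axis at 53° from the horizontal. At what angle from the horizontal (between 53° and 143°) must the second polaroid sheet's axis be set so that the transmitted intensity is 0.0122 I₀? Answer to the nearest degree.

Unpolarized light through the first polarizer → I₁ = ½ I₀, now polarized at 53°.
Need I₂/I₀ = 0.0122, so cos²(θ − 53°) = 0.0122 / 0.5 = 0.0244.
θ − 53° = arccos(√0.0244) = 81.0°, giving θ ≈ 53 + 81.0 = 134.0°.

θ ≈ 134°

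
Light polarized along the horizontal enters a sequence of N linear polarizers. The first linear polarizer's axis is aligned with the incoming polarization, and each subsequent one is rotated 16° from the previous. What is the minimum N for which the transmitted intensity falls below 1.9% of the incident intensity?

N = 52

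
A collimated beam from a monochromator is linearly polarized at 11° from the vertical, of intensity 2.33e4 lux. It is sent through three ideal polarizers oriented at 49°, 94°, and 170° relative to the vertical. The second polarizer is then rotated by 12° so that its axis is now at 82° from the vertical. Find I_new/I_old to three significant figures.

Before rotation:
I₁ = I₀ cos²(49° − 11°) = I₀ cos²(38°) = 0.621 I₀.
I₂ = I₁ cos²(94° − 49°) = 0.621 I₀ · cos²(45°) = 0.3105 I₀.
I₃ = I₂ cos²(170° − 94°) = 0.3105 I₀ · cos²(76°) = 0.01817 I₀.
After rotation:
I₁ = I₀ cos²(49° − 11°) = I₀ cos²(38°) = 0.621 I₀.
I₂ = I₁ cos²(82° − 49°) = 0.621 I₀ · cos²(33°) = 0.4368 I₀.
I₃ = I₂ cos²(170° − 82°) = 0.4368 I₀ · cos²(88°) = 0.000532 I₀.
Ratio = 0.000532 / 0.01817 = 0.02928.

I_new/I_old ≈ 0.0293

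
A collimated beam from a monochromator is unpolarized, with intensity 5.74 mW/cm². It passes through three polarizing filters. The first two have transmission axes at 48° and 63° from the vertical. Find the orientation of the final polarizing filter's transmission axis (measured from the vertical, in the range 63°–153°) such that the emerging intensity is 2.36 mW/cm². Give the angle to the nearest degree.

θ ≈ 83°

Unpolarized light through the first polarizer → I₁ = ½ I₀, now polarized at 48°.
I₂ = I₁ cos²(63° − 48°) = 0.5 I₀ · cos²(15°) = 0.4665 I₀.
Target fraction: 2.36 / 5.74 mW/cm² = 0.4111 of I₀.
Need I₃/I₀ = 0.4111, so cos²(θ − 63°) = 0.4111 / 0.4665 = 0.8813.
θ − 63° = arccos(√0.8813) = 20.1°, giving θ ≈ 63 + 20.1 = 83.1°.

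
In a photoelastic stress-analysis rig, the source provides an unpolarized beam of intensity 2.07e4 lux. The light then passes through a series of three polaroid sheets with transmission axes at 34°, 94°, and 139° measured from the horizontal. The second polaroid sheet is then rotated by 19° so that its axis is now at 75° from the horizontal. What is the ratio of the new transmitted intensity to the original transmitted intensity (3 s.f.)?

Before rotation:
Unpolarized light through the first polarizer → I₁ = ½ I₀, now polarized at 34°.
I₂ = I₁ cos²(94° − 34°) = 0.5 I₀ · cos²(60°) = 0.125 I₀.
I₃ = I₂ cos²(139° − 94°) = 0.125 I₀ · cos²(45°) = 0.0625 I₀.
After rotation:
Unpolarized light through the first polarizer → I₁ = ½ I₀, now polarized at 34°.
I₂ = I₁ cos²(75° − 34°) = 0.5 I₀ · cos²(41°) = 0.2848 I₀.
I₃ = I₂ cos²(139° − 75°) = 0.2848 I₀ · cos²(64°) = 0.05473 I₀.
Ratio = 0.05473 / 0.0625 = 0.8757.

I_new/I_old ≈ 0.876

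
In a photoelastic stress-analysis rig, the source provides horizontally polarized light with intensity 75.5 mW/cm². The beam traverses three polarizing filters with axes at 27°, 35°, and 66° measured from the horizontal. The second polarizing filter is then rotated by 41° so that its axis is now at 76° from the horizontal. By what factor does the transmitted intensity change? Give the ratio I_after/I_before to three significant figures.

Before rotation:
By Malus's law, I₁ = I₀ cos²(27° − 0°) = I₀ cos²(27°) = 0.7939 I₀.
I₂ = I₁ cos²(35° − 27°) = 0.7939 I₀ · cos²(8°) = 0.7785 I₀.
I₃ = I₂ cos²(66° − 35°) = 0.7785 I₀ · cos²(31°) = 0.572 I₀.
After rotation:
I₁ = I₀ cos²(27° − 0°) = I₀ cos²(27°) = 0.7939 I₀.
I₂ = I₁ cos²(76° − 27°) = 0.7939 I₀ · cos²(49°) = 0.3417 I₀.
I₃ = I₂ cos²(66° − 76°) = 0.3417 I₀ · cos²(10°) = 0.3314 I₀.
Ratio = 0.3314 / 0.572 = 0.5794.

I_new/I_old ≈ 0.579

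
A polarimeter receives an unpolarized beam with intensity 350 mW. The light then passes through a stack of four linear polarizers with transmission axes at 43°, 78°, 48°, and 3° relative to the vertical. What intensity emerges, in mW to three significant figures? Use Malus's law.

Unpolarized light through the first polarizer → I₁ = 350 mW/2 = 175 mW, polarized at 43°.
I₂ = I₁ · cos²(35°) = 175 · 0.671 = 117.4 mW.
I₃ = I₂ · cos²(30°) = 117.4 · 0.75 = 88.07 mW.
I₄ = I₃ · cos²(45°) = 88.07 · 0.5 = 44.04 mW.

I ≈ 44.0 mW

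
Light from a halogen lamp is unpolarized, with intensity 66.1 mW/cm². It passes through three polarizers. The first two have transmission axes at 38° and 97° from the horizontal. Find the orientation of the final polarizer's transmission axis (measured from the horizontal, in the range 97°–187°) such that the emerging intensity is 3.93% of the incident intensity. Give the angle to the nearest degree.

θ ≈ 154°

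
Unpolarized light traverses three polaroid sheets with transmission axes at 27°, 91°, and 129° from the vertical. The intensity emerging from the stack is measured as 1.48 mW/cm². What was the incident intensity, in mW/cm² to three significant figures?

I₀ ≈ 24.8 mW/cm²

Unpolarized light through the first polarizer → I₁ = ½ I₀, now polarized at 27°.
I₂ = I₁ cos²(91° − 27°) = 0.5 I₀ · cos²(64°) = 0.09608 I₀.
I₃ = I₂ cos²(129° − 91°) = 0.09608 I₀ · cos²(38°) = 0.05966 I₀.
So 1.48 mW/cm² = 0.05966 I₀, giving I₀ = 1.48/0.05966 = 24.81 mW/cm².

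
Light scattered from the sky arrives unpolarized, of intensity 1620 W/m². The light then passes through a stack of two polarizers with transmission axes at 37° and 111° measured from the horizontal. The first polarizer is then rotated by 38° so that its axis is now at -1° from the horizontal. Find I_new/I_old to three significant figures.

I_new/I_old ≈ 1.85

Before rotation:
Unpolarized light through the first polarizer → I₁ = ½ I₀, now polarized at 37°.
I₂ = I₁ cos²(111° − 37°) = 0.5 I₀ · cos²(74°) = 0.03799 I₀.
After rotation:
Unpolarized light through the first polarizer → I₁ = ½ I₀, now polarized at -1°.
Angle between axes 1 and 2: 68°. I₂ = 0.5 I₀ · cos²(68°) = 0.07017 I₀.
Ratio = 0.07017 / 0.03799 = 1.847.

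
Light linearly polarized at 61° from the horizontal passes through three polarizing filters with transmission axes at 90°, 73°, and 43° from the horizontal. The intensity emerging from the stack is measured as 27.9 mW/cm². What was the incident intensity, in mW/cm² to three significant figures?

I₁ = I₀ cos²(90° − 61°) = I₀ cos²(29°) = 0.765 I₀.
I₂ = I₁ cos²(73° − 90°) = 0.765 I₀ · cos²(17°) = 0.6996 I₀.
I₃ = I₂ cos²(43° − 73°) = 0.6996 I₀ · cos²(30°) = 0.5247 I₀.
So 27.9 mW/cm² = 0.5247 I₀, giving I₀ = 27.9/0.5247 = 53.18 mW/cm².

I₀ ≈ 53.2 mW/cm²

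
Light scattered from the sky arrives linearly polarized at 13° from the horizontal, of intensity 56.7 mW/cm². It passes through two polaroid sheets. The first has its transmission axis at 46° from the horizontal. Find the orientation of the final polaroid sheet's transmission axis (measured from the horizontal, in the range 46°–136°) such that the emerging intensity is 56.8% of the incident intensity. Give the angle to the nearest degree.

θ ≈ 72°

I₁ = I₀ cos²(46° − 13°) = I₀ cos²(33°) = 0.7034 I₀.
Need I₂/I₀ = 0.568, so cos²(θ − 46°) = 0.568 / 0.7034 = 0.8075.
θ − 46° = arccos(√0.8075) = 26.0°, giving θ ≈ 46 + 26.0 = 72.0°.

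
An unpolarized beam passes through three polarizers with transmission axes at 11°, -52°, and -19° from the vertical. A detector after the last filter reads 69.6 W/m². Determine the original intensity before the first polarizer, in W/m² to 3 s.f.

I₀ ≈ 960 W/m²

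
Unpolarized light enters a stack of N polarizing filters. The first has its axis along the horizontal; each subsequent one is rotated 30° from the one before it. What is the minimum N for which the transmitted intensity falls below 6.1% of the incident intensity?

N = 9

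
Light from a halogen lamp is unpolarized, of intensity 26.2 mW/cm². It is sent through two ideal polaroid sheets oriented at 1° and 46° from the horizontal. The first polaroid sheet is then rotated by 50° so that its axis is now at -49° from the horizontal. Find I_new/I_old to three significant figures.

I_new/I_old ≈ 0.0152

Before rotation:
Unpolarized light through the first polarizer → I₁ = ½ I₀, now polarized at 1°.
I₂ = I₁ cos²(46° − 1°) = 0.5 I₀ · cos²(45°) = 0.25 I₀.
After rotation:
Unpolarized light through the first polarizer → I₁ = ½ I₀, now polarized at -49°.
Angle between axes 1 and 2: 85°. I₂ = 0.5 I₀ · cos²(85°) = 0.003798 I₀.
Ratio = 0.003798 / 0.25 = 0.01519.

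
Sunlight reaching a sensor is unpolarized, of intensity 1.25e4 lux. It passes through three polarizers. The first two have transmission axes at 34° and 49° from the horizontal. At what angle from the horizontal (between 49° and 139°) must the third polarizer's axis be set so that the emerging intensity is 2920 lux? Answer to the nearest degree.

θ ≈ 94°

Unpolarized light through the first polarizer → I₁ = ½ I₀, now polarized at 34°.
I₂ = I₁ cos²(49° − 34°) = 0.5 I₀ · cos²(15°) = 0.4665 I₀.
Target fraction: 2920 / 1.25e4 lux = 0.2336 of I₀.
Need I₃/I₀ = 0.2336, so cos²(θ − 49°) = 0.2336 / 0.4665 = 0.5007.
θ − 49° = arccos(√0.5007) = 45.0°, giving θ ≈ 49 + 45.0 = 94.0°.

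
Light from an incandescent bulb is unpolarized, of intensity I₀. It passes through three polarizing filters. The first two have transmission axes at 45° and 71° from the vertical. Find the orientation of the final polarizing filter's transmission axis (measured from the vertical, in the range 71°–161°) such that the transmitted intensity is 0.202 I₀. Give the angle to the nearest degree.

Unpolarized light through the first polarizer → I₁ = ½ I₀, now polarized at 45°.
I₂ = I₁ cos²(71° − 45°) = 0.5 I₀ · cos²(26°) = 0.4039 I₀.
Need I₃/I₀ = 0.202, so cos²(θ − 71°) = 0.202 / 0.4039 = 0.5001.
θ − 71° = arccos(√0.5001) = 45.0°, giving θ ≈ 71 + 45.0 = 116.0°.

θ ≈ 116°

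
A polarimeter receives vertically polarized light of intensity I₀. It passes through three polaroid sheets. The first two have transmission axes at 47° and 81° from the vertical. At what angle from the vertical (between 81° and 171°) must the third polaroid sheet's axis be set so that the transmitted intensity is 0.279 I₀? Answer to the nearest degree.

I₁ = I₀ cos²(47° − 0°) = I₀ cos²(47°) = 0.4651 I₀.
I₂ = I₁ cos²(81° − 47°) = 0.4651 I₀ · cos²(34°) = 0.3197 I₀.
Need I₃/I₀ = 0.279, so cos²(θ − 81°) = 0.279 / 0.3197 = 0.8727.
θ − 81° = arccos(√0.8727) = 20.9°, giving θ ≈ 81 + 20.9 = 101.9°.

θ ≈ 102°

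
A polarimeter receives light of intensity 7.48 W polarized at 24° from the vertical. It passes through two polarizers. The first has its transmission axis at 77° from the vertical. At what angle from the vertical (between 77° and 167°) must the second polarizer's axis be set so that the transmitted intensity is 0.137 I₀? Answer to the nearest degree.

θ ≈ 129°

I₁ = I₀ cos²(77° − 24°) = I₀ cos²(53°) = 0.3622 I₀.
Need I₂/I₀ = 0.137, so cos²(θ − 77°) = 0.137 / 0.3622 = 0.3783.
θ − 77° = arccos(√0.3783) = 52.0°, giving θ ≈ 77 + 52.0 = 129.0°.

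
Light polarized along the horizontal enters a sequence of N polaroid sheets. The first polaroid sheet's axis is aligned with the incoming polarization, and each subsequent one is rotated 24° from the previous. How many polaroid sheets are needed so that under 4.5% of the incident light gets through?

First polarizer is aligned with the polarization: full transmission.
Each further stage multiplies by cos²(24°) = 0.8346.
After N polarizers: T = 0.8346^(N−1). Require T < 0.045 ⇒ N−1 > ln(0.045)/ln(0.8346) = 17.15, so N−1 ≥ 18 and N = 19.
Check: N=19 gives T = 0.03857 < 0.045; N=18 gives T = 0.04622.

N = 19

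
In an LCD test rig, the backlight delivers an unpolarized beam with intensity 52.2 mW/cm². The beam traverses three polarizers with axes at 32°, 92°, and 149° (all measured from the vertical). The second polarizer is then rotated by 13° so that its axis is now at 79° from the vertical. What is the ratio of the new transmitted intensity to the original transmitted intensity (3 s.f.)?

I_new/I_old ≈ 0.734

Before rotation:
Unpolarized light through the first polarizer → I₁ = ½ I₀, now polarized at 32°.
I₂ = I₁ cos²(92° − 32°) = 0.5 I₀ · cos²(60°) = 0.125 I₀.
I₃ = I₂ cos²(149° − 92°) = 0.125 I₀ · cos²(57°) = 0.03708 I₀.
After rotation:
Unpolarized light through the first polarizer → I₁ = ½ I₀, now polarized at 32°.
I₂ = I₁ cos²(79° − 32°) = 0.5 I₀ · cos²(47°) = 0.2326 I₀.
I₃ = I₂ cos²(149° − 79°) = 0.2326 I₀ · cos²(70°) = 0.0272 I₀.
Ratio = 0.0272 / 0.03708 = 0.7337.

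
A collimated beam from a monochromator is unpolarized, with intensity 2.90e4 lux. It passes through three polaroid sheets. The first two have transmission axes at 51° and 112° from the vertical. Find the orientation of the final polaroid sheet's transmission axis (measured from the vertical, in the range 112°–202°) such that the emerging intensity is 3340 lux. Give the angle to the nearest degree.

Unpolarized light through the first polarizer → I₁ = ½ I₀, now polarized at 51°.
I₂ = I₁ cos²(112° − 51°) = 0.5 I₀ · cos²(61°) = 0.1175 I₀.
Target fraction: 3340 / 2.90e4 lux = 0.1152 of I₀.
Need I₃/I₀ = 0.1152, so cos²(θ − 112°) = 0.1152 / 0.1175 = 0.98.
θ − 112° = arccos(√0.98) = 8.1°, giving θ ≈ 112 + 8.1 = 120.1°.

θ ≈ 120°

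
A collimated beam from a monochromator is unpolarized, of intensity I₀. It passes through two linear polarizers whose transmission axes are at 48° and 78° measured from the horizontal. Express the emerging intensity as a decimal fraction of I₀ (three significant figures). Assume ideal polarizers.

Unpolarized light through the first polarizer → I₁ = ½ I₀, now polarized at 48°.
I₂ = I₁ cos²(78° − 48°) = 0.5 I₀ · cos²(30°) = 0.375 I₀.
Transmitted fraction = 0.375.

≈ 0.375 I₀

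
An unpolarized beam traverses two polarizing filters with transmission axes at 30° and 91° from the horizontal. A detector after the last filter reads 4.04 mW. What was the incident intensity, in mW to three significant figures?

Unpolarized light through the first polarizer → I₁ = ½ I₀, now polarized at 30°.
I₂ = I₁ cos²(91° − 30°) = 0.5 I₀ · cos²(61°) = 0.1175 I₀.
So 4.04 mW = 0.1175 I₀, giving I₀ = 4.04/0.1175 = 34.38 mW.

I₀ ≈ 34.4 mW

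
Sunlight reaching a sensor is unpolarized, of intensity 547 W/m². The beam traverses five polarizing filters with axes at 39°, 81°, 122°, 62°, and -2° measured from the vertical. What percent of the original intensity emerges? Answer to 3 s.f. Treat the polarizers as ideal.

≈ 0.756%

Unpolarized light through the first polarizer → I₁ = 547 W/m²/2 = 273.5 W/m², polarized at 39°.
I₂ = I₁ · cos²(42°) = 273.5 · 0.5523 = 151 W/m².
I₃ = I₂ · cos²(41°) = 151 · 0.5696 = 86.03 W/m².
I₄ = I₃ · cos²(60°) = 86.03 · 0.25 = 21.51 W/m².
I₅ = I₄ · cos²(64°) = 21.51 · 0.1922 = 4.133 W/m².
That is 0.7556% of the incident intensity.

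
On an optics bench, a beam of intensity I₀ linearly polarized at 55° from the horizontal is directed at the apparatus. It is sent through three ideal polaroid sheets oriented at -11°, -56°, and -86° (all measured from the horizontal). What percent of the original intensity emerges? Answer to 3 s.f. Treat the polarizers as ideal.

≈ 6.20%

By Malus's law, I₁ = I₀ cos²(-11° − 55°) = I₀ cos²(66°) = 0.1654 I₀.
I₂ = I₁ cos²(-56° + 11°) = 0.1654 I₀ · cos²(45°) = 0.08272 I₀.
I₃ = I₂ cos²(-86° + 56°) = 0.08272 I₀ · cos²(30°) = 0.06204 I₀.
That is 6.204% of the incident intensity.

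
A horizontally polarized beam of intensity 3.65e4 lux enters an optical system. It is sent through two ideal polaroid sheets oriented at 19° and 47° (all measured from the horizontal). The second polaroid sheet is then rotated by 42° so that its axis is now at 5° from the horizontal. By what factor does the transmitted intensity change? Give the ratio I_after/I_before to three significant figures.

I_new/I_old ≈ 1.21

Before rotation:
I₁ = I₀ cos²(19° − 0°) = I₀ cos²(19°) = 0.894 I₀.
I₂ = I₁ cos²(47° − 19°) = 0.894 I₀ · cos²(28°) = 0.697 I₀.
After rotation:
I₁ = I₀ cos²(19° − 0°) = I₀ cos²(19°) = 0.894 I₀.
I₂ = I₁ cos²(5° − 19°) = 0.894 I₀ · cos²(14°) = 0.8417 I₀.
Ratio = 0.8417 / 0.697 = 1.208.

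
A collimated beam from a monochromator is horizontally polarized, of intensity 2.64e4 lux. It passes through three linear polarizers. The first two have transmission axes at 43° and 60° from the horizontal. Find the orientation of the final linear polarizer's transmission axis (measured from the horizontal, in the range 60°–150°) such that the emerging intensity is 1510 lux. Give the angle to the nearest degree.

I₁ = I₀ cos²(43° − 0°) = I₀ cos²(43°) = 0.5349 I₀.
I₂ = I₁ cos²(60° − 43°) = 0.5349 I₀ · cos²(17°) = 0.4892 I₀.
Target fraction: 1510 / 2.64e4 lux = 0.0572 of I₀.
Need I₃/I₀ = 0.0572, so cos²(θ − 60°) = 0.0572 / 0.4892 = 0.1169.
θ − 60° = arccos(√0.1169) = 70.0°, giving θ ≈ 60 + 70.0 = 130.0°.

θ ≈ 130°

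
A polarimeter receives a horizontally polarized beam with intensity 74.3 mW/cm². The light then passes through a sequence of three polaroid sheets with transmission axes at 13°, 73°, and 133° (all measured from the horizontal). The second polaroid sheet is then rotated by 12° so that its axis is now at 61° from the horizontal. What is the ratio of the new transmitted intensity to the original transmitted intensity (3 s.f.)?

Before rotation:
I₁ = I₀ cos²(13° − 0°) = I₀ cos²(13°) = 0.9494 I₀.
I₂ = I₁ cos²(73° − 13°) = 0.9494 I₀ · cos²(60°) = 0.2373 I₀.
I₃ = I₂ cos²(133° − 73°) = 0.2373 I₀ · cos²(60°) = 0.05934 I₀.
After rotation:
I₁ = I₀ cos²(13° − 0°) = I₀ cos²(13°) = 0.9494 I₀.
I₂ = I₁ cos²(61° − 13°) = 0.9494 I₀ · cos²(48°) = 0.4251 I₀.
I₃ = I₂ cos²(133° − 61°) = 0.4251 I₀ · cos²(72°) = 0.04059 I₀.
Ratio = 0.04059 / 0.05934 = 0.6841.

I_new/I_old ≈ 0.684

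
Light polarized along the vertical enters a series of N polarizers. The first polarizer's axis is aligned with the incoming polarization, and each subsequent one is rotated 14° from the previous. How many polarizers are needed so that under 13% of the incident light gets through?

N = 35

First polarizer is aligned with the polarization: full transmission.
Each further stage multiplies by cos²(14°) = 0.9415.
After N polarizers: T = 0.9415^(N−1). Require T < 0.13 ⇒ N−1 > ln(0.13)/ln(0.9415) = 33.83, so N−1 ≥ 34 and N = 35.
Check: N=35 gives T = 0.1287 < 0.13; N=34 gives T = 0.1367.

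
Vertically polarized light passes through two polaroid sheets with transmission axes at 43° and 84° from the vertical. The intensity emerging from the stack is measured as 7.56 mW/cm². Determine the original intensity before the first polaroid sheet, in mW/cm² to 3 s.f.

I₀ ≈ 24.8 mW/cm²

By Malus's law, I₁ = I₀ cos²(43° − 0°) = I₀ cos²(43°) = 0.5349 I₀.
I₂ = I₁ cos²(84° − 43°) = 0.5349 I₀ · cos²(41°) = 0.3047 I₀.
So 7.56 mW/cm² = 0.3047 I₀, giving I₀ = 7.56/0.3047 = 24.81 mW/cm².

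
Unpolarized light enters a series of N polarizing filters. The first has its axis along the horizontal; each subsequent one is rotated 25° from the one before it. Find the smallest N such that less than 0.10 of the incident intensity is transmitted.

N = 10

First polarizer halves the unpolarized light: factor 1/2.
Each further stage multiplies by cos²(25°) = 0.8214.
After N polarizers: T = 0.5·0.8214^(N−1). Require T < 0.10 ⇒ N−1 > ln(0.10/0.5)/ln(0.8214) = 8.18, so N−1 ≥ 9 and N = 10.
Check: N=10 gives T = 0.0851 < 0.10; N=9 gives T = 0.1036.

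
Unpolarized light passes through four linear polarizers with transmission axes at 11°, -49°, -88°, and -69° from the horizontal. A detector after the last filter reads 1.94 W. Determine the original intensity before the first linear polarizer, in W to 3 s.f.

Unpolarized light through the first polarizer → I₁ = ½ I₀, now polarized at 11°.
I₂ = I₁ cos²(-49° − 11°) = 0.5 I₀ · cos²(60°) = 0.125 I₀.
I₃ = I₂ cos²(-88° + 49°) = 0.125 I₀ · cos²(39°) = 0.07549 I₀.
I₄ = I₃ cos²(-69° + 88°) = 0.07549 I₀ · cos²(19°) = 0.06749 I₀.
So 1.94 W = 0.06749 I₀, giving I₀ = 1.94/0.06749 = 28.74 W.

I₀ ≈ 28.7 W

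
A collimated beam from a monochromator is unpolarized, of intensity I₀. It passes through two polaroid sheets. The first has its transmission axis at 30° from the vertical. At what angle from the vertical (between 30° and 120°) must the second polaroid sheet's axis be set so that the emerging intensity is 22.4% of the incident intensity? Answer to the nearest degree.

θ ≈ 78°

Unpolarized light through the first polarizer → I₁ = ½ I₀, now polarized at 30°.
Need I₂/I₀ = 0.224, so cos²(θ − 30°) = 0.224 / 0.5 = 0.448.
θ − 30° = arccos(√0.448) = 48.0°, giving θ ≈ 30 + 48.0 = 78.0°.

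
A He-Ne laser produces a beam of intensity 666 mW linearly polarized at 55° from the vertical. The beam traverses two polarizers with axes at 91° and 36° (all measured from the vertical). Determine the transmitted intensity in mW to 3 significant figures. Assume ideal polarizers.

I₁ = 666 mW · cos²(36°) = 435.9 mW.
I₂ = I₁ · cos²(55°) = 435.9 · 0.329 = 143.4 mW.

I ≈ 143 mW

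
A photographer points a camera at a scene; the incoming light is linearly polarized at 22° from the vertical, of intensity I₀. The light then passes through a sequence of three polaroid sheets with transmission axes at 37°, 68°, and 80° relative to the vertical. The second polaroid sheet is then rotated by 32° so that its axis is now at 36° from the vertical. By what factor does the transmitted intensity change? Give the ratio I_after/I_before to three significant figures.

Before rotation:
By Malus's law, I₁ = I₀ cos²(37° − 22°) = I₀ cos²(15°) = 0.933 I₀.
I₂ = I₁ cos²(68° − 37°) = 0.933 I₀ · cos²(31°) = 0.6855 I₀.
I₃ = I₂ cos²(80° − 68°) = 0.6855 I₀ · cos²(12°) = 0.6559 I₀.
After rotation:
I₁ = I₀ cos²(37° − 22°) = I₀ cos²(15°) = 0.933 I₀.
I₂ = I₁ cos²(36° − 37°) = 0.933 I₀ · cos²(1°) = 0.9327 I₀.
I₃ = I₂ cos²(80° − 36°) = 0.9327 I₀ · cos²(44°) = 0.4826 I₀.
Ratio = 0.4826 / 0.6559 = 0.7359.

I_new/I_old ≈ 0.736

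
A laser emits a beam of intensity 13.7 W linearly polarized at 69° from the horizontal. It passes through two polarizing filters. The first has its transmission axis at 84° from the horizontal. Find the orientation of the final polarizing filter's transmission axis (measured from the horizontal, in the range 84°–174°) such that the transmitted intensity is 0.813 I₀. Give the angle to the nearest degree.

I₁ = I₀ cos²(84° − 69°) = I₀ cos²(15°) = 0.933 I₀.
Need I₂/I₀ = 0.813, so cos²(θ − 84°) = 0.813 / 0.933 = 0.8714.
θ − 84° = arccos(√0.8714) = 21.0°, giving θ ≈ 84 + 21.0 = 105.0°.

θ ≈ 105°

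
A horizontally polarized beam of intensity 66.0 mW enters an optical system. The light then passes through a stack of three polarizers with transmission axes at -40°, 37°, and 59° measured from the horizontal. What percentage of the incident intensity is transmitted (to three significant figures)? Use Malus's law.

By Malus's law, I₁ = 66.0 mW · cos²(40°) = 38.73 mW.
I₂ = I₁ · cos²(77°) = 38.73 · 0.0506 = 1.96 mW.
I₃ = I₂ · cos²(22°) = 1.96 · 0.8597 = 1.685 mW.
That is 2.553% of the incident intensity.

≈ 2.55%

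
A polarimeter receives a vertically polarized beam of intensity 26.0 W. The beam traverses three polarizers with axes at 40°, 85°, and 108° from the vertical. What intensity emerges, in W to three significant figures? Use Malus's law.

I ≈ 6.46 W

By Malus's law, I₁ = 26.0 W · cos²(40°) = 15.26 W.
I₂ = I₁ · cos²(45°) = 15.26 · 0.5 = 7.629 W.
I₃ = I₂ · cos²(23°) = 7.629 · 0.8473 = 6.464 W.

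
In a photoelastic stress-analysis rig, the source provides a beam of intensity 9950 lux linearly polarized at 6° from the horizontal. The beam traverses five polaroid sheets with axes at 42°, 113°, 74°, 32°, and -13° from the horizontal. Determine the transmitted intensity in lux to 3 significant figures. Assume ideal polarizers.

I ≈ 115 lux

I₁ = 9950 lux · cos²(36°) = 6512 lux.
I₂ = I₁ · cos²(71°) = 6512 · 0.106 = 690.3 lux.
I₃ = I₂ · cos²(39°) = 690.3 · 0.604 = 416.9 lux.
I₄ = I₃ · cos²(42°) = 416.9 · 0.5523 = 230.2 lux.
I₅ = I₄ · cos²(45°) = 230.2 · 0.5 = 115.1 lux.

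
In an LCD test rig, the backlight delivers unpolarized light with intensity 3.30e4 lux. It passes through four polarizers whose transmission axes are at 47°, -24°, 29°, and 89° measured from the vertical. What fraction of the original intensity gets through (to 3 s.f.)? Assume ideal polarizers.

I/I₀ ≈ 0.00480

Unpolarized light through the first polarizer → I₁ = 3.30e4 lux/2 = 1.65e+04 lux, polarized at 47°.
I₂ = I₁ · cos²(71°) = 1.65e+04 · 0.106 = 1749 lux.
I₃ = I₂ · cos²(53°) = 1749 · 0.3622 = 633.4 lux.
I₄ = I₃ · cos²(60°) = 633.4 · 0.25 = 158.4 lux.
Transmitted fraction = 0.004799.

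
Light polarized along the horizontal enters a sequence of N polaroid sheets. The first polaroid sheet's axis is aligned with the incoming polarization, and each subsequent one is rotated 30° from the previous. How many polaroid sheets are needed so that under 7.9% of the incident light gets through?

N = 10

First polarizer is aligned with the polarization: full transmission.
Each further stage multiplies by cos²(30°) = 0.75.
After N polarizers: T = 0.75^(N−1). Require T < 0.079 ⇒ N−1 > ln(0.079)/ln(0.75) = 8.82, so N−1 ≥ 9 and N = 10.
Check: N=10 gives T = 0.07508 < 0.079; N=9 gives T = 0.1001.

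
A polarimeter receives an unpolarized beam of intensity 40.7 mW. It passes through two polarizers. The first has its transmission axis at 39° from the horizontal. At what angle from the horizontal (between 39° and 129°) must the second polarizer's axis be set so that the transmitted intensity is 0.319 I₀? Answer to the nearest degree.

Unpolarized light through the first polarizer → I₁ = ½ I₀, now polarized at 39°.
Need I₂/I₀ = 0.319, so cos²(θ − 39°) = 0.319 / 0.5 = 0.638.
θ − 39° = arccos(√0.638) = 37.0°, giving θ ≈ 39 + 37.0 = 76.0°.

θ ≈ 76°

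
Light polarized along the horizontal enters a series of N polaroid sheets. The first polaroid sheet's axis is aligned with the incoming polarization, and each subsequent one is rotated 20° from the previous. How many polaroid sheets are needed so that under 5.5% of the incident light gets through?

N = 25

First polarizer is aligned with the polarization: full transmission.
Each further stage multiplies by cos²(20°) = 0.883.
After N polarizers: T = 0.883^(N−1). Require T < 0.055 ⇒ N−1 > ln(0.055)/ln(0.883) = 23.31, so N−1 ≥ 24 and N = 25.
Check: N=25 gives T = 0.0505 < 0.055; N=24 gives T = 0.05719.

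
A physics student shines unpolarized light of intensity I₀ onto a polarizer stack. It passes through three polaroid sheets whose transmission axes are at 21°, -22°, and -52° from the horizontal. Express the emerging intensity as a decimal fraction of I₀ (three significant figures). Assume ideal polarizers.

Unpolarized light through the first polarizer → I₁ = ½ I₀, now polarized at 21°.
I₂ = I₁ cos²(-22° − 21°) = 0.5 I₀ · cos²(43°) = 0.2674 I₀.
I₃ = I₂ cos²(-52° + 22°) = 0.2674 I₀ · cos²(30°) = 0.2006 I₀.
Transmitted fraction = 0.2006.

≈ 0.201 I₀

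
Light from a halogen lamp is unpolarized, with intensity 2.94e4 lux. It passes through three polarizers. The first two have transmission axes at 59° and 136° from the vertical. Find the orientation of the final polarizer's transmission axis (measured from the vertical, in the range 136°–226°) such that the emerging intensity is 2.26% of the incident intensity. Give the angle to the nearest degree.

θ ≈ 155°

Unpolarized light through the first polarizer → I₁ = ½ I₀, now polarized at 59°.
I₂ = I₁ cos²(136° − 59°) = 0.5 I₀ · cos²(77°) = 0.0253 I₀.
Need I₃/I₀ = 0.0226, so cos²(θ − 136°) = 0.0226 / 0.0253 = 0.8932.
θ − 136° = arccos(√0.8932) = 19.1°, giving θ ≈ 136 + 19.1 = 155.1°.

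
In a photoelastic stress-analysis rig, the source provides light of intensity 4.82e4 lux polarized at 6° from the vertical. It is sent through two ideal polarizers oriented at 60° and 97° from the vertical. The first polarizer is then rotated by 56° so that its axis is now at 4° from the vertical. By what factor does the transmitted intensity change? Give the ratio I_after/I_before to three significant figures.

I_new/I_old ≈ 0.0124

Before rotation:
I₁ = I₀ cos²(60° − 6°) = I₀ cos²(54°) = 0.3455 I₀.
I₂ = I₁ cos²(97° − 60°) = 0.3455 I₀ · cos²(37°) = 0.2204 I₀.
After rotation:
I₁ = I₀ cos²(4° − 6°) = I₀ cos²(2°) = 0.9988 I₀.
Angle between axes 1 and 2: 87°. I₂ = 0.9988 I₀ · cos²(87°) = 0.002736 I₀.
Ratio = 0.002736 / 0.2204 = 0.01241.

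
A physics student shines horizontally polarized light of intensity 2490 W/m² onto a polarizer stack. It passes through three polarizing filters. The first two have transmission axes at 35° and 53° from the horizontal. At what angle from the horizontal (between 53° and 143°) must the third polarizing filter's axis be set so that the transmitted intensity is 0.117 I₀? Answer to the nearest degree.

θ ≈ 117°

I₁ = I₀ cos²(35° − 0°) = I₀ cos²(35°) = 0.671 I₀.
I₂ = I₁ cos²(53° − 35°) = 0.671 I₀ · cos²(18°) = 0.6069 I₀.
Need I₃/I₀ = 0.117, so cos²(θ − 53°) = 0.117 / 0.6069 = 0.1928.
θ − 53° = arccos(√0.1928) = 64.0°, giving θ ≈ 53 + 64.0 = 117.0°.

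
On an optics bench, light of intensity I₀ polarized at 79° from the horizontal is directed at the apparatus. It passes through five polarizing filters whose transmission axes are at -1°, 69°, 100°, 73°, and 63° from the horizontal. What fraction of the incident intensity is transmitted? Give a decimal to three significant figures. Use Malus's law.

By Malus's law, I₁ = I₀ cos²(-1° − 79°) = I₀ cos²(80°) = 0.03015 I₀.
I₂ = I₁ cos²(69° + 1°) = 0.03015 I₀ · cos²(70°) = 0.003527 I₀.
I₃ = I₂ cos²(100° − 69°) = 0.003527 I₀ · cos²(31°) = 0.002592 I₀.
I₄ = I₃ cos²(73° − 100°) = 0.002592 I₀ · cos²(27°) = 0.002057 I₀.
I₅ = I₄ cos²(63° − 73°) = 0.002057 I₀ · cos²(10°) = 0.001995 I₀.
Transmitted fraction = 0.001995.

≈ 0.00200 I₀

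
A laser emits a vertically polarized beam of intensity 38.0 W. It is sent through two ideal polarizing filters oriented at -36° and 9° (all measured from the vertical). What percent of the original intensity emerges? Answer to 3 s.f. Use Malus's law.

≈ 32.7%

By Malus's law, I₁ = 38.0 W · cos²(36°) = 24.87 W.
I₂ = I₁ · cos²(45°) = 24.87 · 0.5 = 12.44 W.
That is 32.73% of the incident intensity.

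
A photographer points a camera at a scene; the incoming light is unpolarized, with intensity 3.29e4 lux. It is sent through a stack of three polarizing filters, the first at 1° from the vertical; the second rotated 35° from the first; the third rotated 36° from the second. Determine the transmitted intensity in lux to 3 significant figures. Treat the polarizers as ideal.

I ≈ 7220 lux

Unpolarized light through the first polarizer → I₁ = 3.29e4 lux/2 = 1.645e+04 lux, polarized at 1°.
I₂ = I₁ · cos²(35°) = 1.645e+04 · 0.671 = 1.104e+04 lux.
I₃ = I₂ · cos²(36°) = 1.104e+04 · 0.6545 = 7225 lux.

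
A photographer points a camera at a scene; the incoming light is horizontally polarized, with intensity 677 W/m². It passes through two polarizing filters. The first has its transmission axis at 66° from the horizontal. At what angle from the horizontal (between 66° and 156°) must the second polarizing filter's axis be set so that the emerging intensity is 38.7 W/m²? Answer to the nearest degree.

θ ≈ 120°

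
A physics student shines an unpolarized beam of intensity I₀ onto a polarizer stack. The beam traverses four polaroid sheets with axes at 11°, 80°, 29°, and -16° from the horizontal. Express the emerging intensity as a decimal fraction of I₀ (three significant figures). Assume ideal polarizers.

Unpolarized light through the first polarizer → I₁ = ½ I₀, now polarized at 11°.
I₂ = I₁ cos²(80° − 11°) = 0.5 I₀ · cos²(69°) = 0.06421 I₀.
I₃ = I₂ cos²(29° − 80°) = 0.06421 I₀ · cos²(51°) = 0.02543 I₀.
I₄ = I₃ cos²(-16° − 29°) = 0.02543 I₀ · cos²(45°) = 0.01272 I₀.
Transmitted fraction = 0.01272.

≈ 0.0127 I₀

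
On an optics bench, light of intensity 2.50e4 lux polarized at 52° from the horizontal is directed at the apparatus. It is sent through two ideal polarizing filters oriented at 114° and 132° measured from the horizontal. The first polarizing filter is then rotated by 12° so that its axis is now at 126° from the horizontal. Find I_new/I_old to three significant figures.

I_new/I_old ≈ 0.377

Before rotation:
By Malus's law, I₁ = I₀ cos²(114° − 52°) = I₀ cos²(62°) = 0.2204 I₀.
I₂ = I₁ cos²(132° − 114°) = 0.2204 I₀ · cos²(18°) = 0.1994 I₀.
After rotation:
I₁ = I₀ cos²(126° − 52°) = I₀ cos²(74°) = 0.07598 I₀.
I₂ = I₁ cos²(132° − 126°) = 0.07598 I₀ · cos²(6°) = 0.07515 I₀.
Ratio = 0.07515 / 0.1994 = 0.3769.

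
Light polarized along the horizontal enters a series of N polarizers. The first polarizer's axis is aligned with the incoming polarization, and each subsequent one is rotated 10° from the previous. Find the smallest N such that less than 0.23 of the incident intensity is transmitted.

First polarizer is aligned with the polarization: full transmission.
Each further stage multiplies by cos²(10°) = 0.9698.
After N polarizers: T = 0.9698^(N−1). Require T < 0.23 ⇒ N−1 > ln(0.23)/ln(0.9698) = 48.00, so N−1 ≥ 49 and N = 50.
Check: N=50 gives T = 0.2231 < 0.23; N=49 gives T = 0.23.

N = 50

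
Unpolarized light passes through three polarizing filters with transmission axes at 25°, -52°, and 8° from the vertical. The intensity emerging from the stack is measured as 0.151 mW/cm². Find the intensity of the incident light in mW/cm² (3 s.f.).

I₀ ≈ 23.9 mW/cm²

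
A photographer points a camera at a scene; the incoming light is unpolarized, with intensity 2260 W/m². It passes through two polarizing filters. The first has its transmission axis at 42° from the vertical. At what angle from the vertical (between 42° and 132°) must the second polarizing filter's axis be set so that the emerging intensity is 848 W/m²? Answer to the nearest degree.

θ ≈ 72°

Unpolarized light through the first polarizer → I₁ = ½ I₀, now polarized at 42°.
Target fraction: 848 / 2260 W/m² = 0.3752 of I₀.
Need I₂/I₀ = 0.3752, so cos²(θ − 42°) = 0.3752 / 0.5 = 0.7504.
θ − 42° = arccos(√0.7504) = 30.0°, giving θ ≈ 42 + 30.0 = 72.0°.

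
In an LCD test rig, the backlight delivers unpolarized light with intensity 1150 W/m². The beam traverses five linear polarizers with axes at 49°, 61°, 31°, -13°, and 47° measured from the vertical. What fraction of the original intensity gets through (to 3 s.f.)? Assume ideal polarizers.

Unpolarized light through the first polarizer → I₁ = 1150 W/m²/2 = 575 W/m², polarized at 49°.
I₂ = I₁ · cos²(12°) = 575 · 0.9568 = 550.1 W/m².
I₃ = I₂ · cos²(30°) = 550.1 · 0.75 = 412.6 W/m².
I₄ = I₃ · cos²(44°) = 412.6 · 0.5174 = 213.5 W/m².
I₅ = I₄ · cos²(60°) = 213.5 · 0.25 = 53.38 W/m².
Transmitted fraction = 0.04641.

I/I₀ ≈ 0.0464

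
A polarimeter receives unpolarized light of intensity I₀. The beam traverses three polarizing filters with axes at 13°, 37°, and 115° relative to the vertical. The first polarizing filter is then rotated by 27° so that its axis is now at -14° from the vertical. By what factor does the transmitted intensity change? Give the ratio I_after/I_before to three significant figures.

Before rotation:
Unpolarized light through the first polarizer → I₁ = ½ I₀, now polarized at 13°.
I₂ = I₁ cos²(37° − 13°) = 0.5 I₀ · cos²(24°) = 0.4173 I₀.
I₃ = I₂ cos²(115° − 37°) = 0.4173 I₀ · cos²(78°) = 0.01804 I₀.
After rotation:
Unpolarized light through the first polarizer → I₁ = ½ I₀, now polarized at -14°.
I₂ = I₁ cos²(37° + 14°) = 0.5 I₀ · cos²(51°) = 0.198 I₀.
I₃ = I₂ cos²(115° − 37°) = 0.198 I₀ · cos²(78°) = 0.00856 I₀.
Ratio = 0.00856 / 0.01804 = 0.4746.

I_new/I_old ≈ 0.475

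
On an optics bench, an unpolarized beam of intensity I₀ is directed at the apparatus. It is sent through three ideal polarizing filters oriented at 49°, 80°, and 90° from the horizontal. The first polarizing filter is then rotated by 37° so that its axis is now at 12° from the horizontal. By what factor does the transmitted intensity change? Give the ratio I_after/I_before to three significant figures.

I_new/I_old ≈ 0.191

Before rotation:
Unpolarized light through the first polarizer → I₁ = ½ I₀, now polarized at 49°.
I₂ = I₁ cos²(80° − 49°) = 0.5 I₀ · cos²(31°) = 0.3674 I₀.
I₃ = I₂ cos²(90° − 80°) = 0.3674 I₀ · cos²(10°) = 0.3563 I₀.
After rotation:
Unpolarized light through the first polarizer → I₁ = ½ I₀, now polarized at 12°.
I₂ = I₁ cos²(80° − 12°) = 0.5 I₀ · cos²(68°) = 0.07017 I₀.
I₃ = I₂ cos²(90° − 80°) = 0.07017 I₀ · cos²(10°) = 0.06805 I₀.
Ratio = 0.06805 / 0.3563 = 0.191.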